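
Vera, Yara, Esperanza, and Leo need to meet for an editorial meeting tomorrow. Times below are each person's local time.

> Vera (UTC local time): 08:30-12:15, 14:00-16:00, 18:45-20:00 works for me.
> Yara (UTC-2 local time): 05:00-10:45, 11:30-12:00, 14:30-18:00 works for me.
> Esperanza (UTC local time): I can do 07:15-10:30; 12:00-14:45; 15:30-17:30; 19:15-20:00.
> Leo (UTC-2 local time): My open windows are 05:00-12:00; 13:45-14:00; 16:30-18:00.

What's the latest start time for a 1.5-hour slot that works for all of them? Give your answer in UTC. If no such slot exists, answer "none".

09:00

Vera in UTC: 08:30-12:15, 14:00-16:00, 18:45-20:00.
Yara in UTC: 07:00-12:45, 13:30-14:00, 16:30-20:00 (add 2h to convert from UTC-2).
Esperanza in UTC: 07:15-10:30, 12:00-14:45, 15:30-17:30, 19:15-20:00.
Leo in UTC: 07:00-14:00, 15:45-16:00, 18:30-20:00 (add 2h to convert from UTC-2).
Vera ∩ Yara: 08:30-12:15, 18:45-20:00.
Vera ∩ Yara ∩ Esperanza: 08:30-10:30, 12:00-12:15, 19:15-20:00.
Vera ∩ Yara ∩ Esperanza ∩ Leo: 08:30-10:30, 12:00-12:15, 19:15-20:00.
So the common availability across everyone is 08:30-10:30, 12:00-12:15, 19:15-20:00.
The last common window of at least 90 minutes is 08:30-10:30; a 90-minute meeting can start as late as 09:00 and still end by 10:30.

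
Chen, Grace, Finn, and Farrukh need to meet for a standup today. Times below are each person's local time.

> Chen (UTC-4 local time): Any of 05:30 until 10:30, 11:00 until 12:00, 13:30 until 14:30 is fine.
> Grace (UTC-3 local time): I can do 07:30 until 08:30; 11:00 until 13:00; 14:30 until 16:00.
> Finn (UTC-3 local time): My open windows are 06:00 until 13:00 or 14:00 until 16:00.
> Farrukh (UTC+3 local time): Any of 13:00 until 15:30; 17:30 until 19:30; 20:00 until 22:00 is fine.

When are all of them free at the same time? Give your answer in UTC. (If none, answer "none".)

Chen in UTC: 09:30-14:30, 15:00-16:00, 17:30-18:30 (add 4h to convert from UTC-4).
Grace in UTC: 10:30-11:30, 14:00-16:00, 17:30-19:00 (add 3h to convert from UTC-3).
Finn in UTC: 09:00-16:00, 17:00-19:00 (add 3h to convert from UTC-3).
Farrukh in UTC: 10:00-12:30, 14:30-16:30, 17:00-19:00 (subtract 3h to convert from UTC+3).
Chen ∩ Grace: 10:30-11:30, 14:00-14:30, 15:00-16:00, 17:30-18:30.
Chen ∩ Grace ∩ Finn: 10:30-11:30, 14:00-14:30, 15:00-16:00, 17:30-18:30.
Chen ∩ Grace ∩ Finn ∩ Farrukh: 10:30-11:30, 15:00-16:00, 17:30-18:30.

10:30-11:30, 15:00-16:00, 17:30-18:30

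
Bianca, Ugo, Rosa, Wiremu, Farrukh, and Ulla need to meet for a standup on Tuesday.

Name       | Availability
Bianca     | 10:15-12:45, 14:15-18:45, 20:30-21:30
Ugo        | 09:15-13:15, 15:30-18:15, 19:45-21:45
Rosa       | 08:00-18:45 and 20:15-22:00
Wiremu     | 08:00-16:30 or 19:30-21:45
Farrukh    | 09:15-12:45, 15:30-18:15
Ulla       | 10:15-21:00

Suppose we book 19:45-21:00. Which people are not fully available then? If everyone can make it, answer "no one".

Bianca, Farrukh, Rosa

Bianca: not fully free for 19:45-21:00. Ugo: free for 19:45-21:00. Rosa: not fully free for 19:45-21:00. Wiremu: free for 19:45-21:00. Farrukh: not fully free for 19:45-21:00. Ulla: free for 19:45-21:00.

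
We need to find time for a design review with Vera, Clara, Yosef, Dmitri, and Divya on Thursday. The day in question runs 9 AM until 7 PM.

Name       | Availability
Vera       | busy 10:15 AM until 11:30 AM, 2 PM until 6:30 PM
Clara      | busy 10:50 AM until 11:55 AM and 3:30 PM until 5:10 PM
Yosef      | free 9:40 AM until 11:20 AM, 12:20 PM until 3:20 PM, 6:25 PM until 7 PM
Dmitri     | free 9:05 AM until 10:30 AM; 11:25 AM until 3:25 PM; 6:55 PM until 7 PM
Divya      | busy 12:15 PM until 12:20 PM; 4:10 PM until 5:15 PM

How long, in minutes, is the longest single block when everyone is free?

Vera free: 09:00-10:15, 11:30-14:00, 18:30-19:00 (invert busy blocks within the working day).
Clara free: 09:00-10:50, 11:55-15:30, 17:10-19:00 (invert busy blocks within the working day).
Yosef free: 09:40-11:20, 12:20-15:20, 18:25-19:00.
Dmitri free: 09:05-10:30, 11:25-15:25, 18:55-19:00.
Divya free: 09:00-12:15, 12:20-16:10, 17:15-19:00 (invert busy blocks within the working day).
Vera ∩ Clara: 09:00-10:15, 11:55-14:00, 18:30-19:00.
Vera ∩ Clara ∩ Yosef: 09:40-10:15, 12:20-14:00, 18:30-19:00.
Vera ∩ Clara ∩ Yosef ∩ Dmitri: 09:40-10:15, 12:20-14:00, 18:55-19:00.
Vera ∩ Clara ∩ Yosef ∩ Dmitri ∩ Divya: 09:40-10:15, 12:20-14:00, 18:55-19:00.
Those are the intersection windows.
The longest is 12:20-14:00 at 100 minutes.

100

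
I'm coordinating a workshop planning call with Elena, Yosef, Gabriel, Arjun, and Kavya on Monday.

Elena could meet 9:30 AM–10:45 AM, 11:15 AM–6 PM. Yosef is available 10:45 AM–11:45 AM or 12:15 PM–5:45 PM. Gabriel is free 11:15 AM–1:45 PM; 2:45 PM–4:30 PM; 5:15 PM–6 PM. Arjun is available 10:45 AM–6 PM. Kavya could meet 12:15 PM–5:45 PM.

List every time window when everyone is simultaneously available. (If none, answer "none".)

12:15-13:45, 14:45-16:30, 17:15-17:45

Elena ∩ Yosef: 11:15-11:45, 12:15-17:45.
Elena ∩ Yosef ∩ Gabriel: 11:15-11:45, 12:15-13:45, 14:45-16:30, 17:15-17:45.
Elena ∩ Yosef ∩ Gabriel ∩ Arjun: 11:15-11:45, 12:15-13:45, 14:45-16:30, 17:15-17:45.
Elena ∩ Yosef ∩ Gabriel ∩ Arjun ∩ Kavya: 12:15-13:45, 14:45-16:30, 17:15-17:45.
Those are the intersection windows.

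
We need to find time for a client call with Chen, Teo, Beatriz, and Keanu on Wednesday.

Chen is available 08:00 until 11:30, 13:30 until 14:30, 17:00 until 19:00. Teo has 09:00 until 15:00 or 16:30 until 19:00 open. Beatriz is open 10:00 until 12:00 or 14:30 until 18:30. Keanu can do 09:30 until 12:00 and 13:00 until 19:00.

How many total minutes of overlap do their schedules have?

180

Chen ∩ Teo: 09:00-11:30, 13:30-14:30, 17:00-19:00.
Chen ∩ Teo ∩ Beatriz: 10:00-11:30, 17:00-18:30.
Chen ∩ Teo ∩ Beatriz ∩ Keanu: 10:00-11:30, 17:00-18:30.
Those are the intersection windows.
Summing the common windows: 90 + 90 = 180 minutes.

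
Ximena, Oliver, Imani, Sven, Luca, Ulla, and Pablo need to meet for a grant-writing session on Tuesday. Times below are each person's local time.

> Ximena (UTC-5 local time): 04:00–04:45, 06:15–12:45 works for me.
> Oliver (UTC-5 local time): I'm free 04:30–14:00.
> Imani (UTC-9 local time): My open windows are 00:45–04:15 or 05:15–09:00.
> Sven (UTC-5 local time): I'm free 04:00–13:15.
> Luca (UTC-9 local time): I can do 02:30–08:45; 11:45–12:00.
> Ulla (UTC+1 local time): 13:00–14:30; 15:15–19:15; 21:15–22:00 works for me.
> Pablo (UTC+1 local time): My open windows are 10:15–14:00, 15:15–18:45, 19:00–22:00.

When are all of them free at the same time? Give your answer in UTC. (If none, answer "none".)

12:00-13:00, 14:15-17:45

Ximena in UTC: 09:00-09:45, 11:15-17:45 (add 5h to convert from UTC-5).
Oliver in UTC: 09:30-19:00 (add 5h to convert from UTC-5).
Imani in UTC: 09:45-13:15, 14:15-18:00 (add 9h to convert from UTC-9).
Sven in UTC: 09:00-18:15 (add 5h to convert from UTC-5).
Luca in UTC: 11:30-17:45, 20:45-21:00 (add 9h to convert from UTC-9).
Ulla in UTC: 12:00-13:30, 14:15-18:15, 20:15-21:00 (subtract 1h to convert from UTC+1).
Pablo in UTC: 09:15-13:00, 14:15-17:45, 18:00-21:00 (subtract 1h to convert from UTC+1).
Ximena ∩ Oliver: 09:30-09:45, 11:15-17:45.
Ximena ∩ Oliver ∩ Imani: 11:15-13:15, 14:15-17:45.
Ximena ∩ Oliver ∩ Imani ∩ Sven: 11:15-13:15, 14:15-17:45.
Ximena ∩ Oliver ∩ Imani ∩ Sven ∩ Luca: 11:30-13:15, 14:15-17:45.
Ximena ∩ Oliver ∩ Imani ∩ Sven ∩ Luca ∩ Ulla: 12:00-13:15, 14:15-17:45.
Ximena ∩ Oliver ∩ Imani ∩ Sven ∩ Luca ∩ Ulla ∩ Pablo: 12:00-13:00, 14:15-17:45.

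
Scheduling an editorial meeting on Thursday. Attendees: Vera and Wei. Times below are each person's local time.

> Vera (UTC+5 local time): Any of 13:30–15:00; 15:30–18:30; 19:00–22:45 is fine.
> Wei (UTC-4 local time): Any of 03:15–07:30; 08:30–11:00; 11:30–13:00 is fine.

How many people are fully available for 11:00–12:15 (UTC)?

Vera in UTC: 08:30-10:00, 10:30-13:30, 14:00-17:45 (subtract 5h to convert from UTC+5).
Wei in UTC: 07:15-11:30, 12:30-15:00, 15:30-17:00 (add 4h to convert from UTC-4).
Vera can make the full 11:00-12:15 slot — that's 1.

1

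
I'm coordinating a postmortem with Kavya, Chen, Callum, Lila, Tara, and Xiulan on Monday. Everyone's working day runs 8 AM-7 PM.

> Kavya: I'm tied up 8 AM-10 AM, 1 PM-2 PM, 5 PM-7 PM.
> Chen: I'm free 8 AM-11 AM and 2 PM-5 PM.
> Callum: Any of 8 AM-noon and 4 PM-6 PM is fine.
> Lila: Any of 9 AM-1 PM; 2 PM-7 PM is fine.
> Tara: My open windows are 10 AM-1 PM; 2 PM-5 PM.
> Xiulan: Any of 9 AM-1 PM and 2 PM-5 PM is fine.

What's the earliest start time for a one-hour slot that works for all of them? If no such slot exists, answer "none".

10:00

Kavya free: 10:00-13:00, 14:00-17:00 (invert busy blocks within the working day).
Chen free: 08:00-11:00, 14:00-17:00.
Callum free: 08:00-12:00, 16:00-18:00.
Lila free: 09:00-13:00, 14:00-19:00.
Tara free: 10:00-13:00, 14:00-17:00.
Xiulan free: 09:00-13:00, 14:00-17:00.
Kavya ∩ Chen: 10:00-11:00, 14:00-17:00.
Kavya ∩ Chen ∩ Callum: 10:00-11:00, 16:00-17:00.
Kavya ∩ Chen ∩ Callum ∩ Lila: 10:00-11:00, 16:00-17:00.
Kavya ∩ Chen ∩ Callum ∩ Lila ∩ Tara: 10:00-11:00, 16:00-17:00.
Kavya ∩ Chen ∩ Callum ∩ Lila ∩ Tara ∩ Xiulan: 10:00-11:00, 16:00-17:00.
So the common availability across everyone is 10:00-11:00, 16:00-17:00.
The first common window of at least 60 minutes is 10:00-11:00, so the earliest start is 10:00.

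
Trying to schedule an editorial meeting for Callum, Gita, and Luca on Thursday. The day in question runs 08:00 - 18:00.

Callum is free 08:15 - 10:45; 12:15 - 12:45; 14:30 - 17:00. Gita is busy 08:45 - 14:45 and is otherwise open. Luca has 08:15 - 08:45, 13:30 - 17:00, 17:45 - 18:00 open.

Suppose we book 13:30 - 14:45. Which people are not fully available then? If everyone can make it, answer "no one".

Callum, Gita

Callum free: 08:15-10:45, 12:15-12:45, 14:30-17:00.
Gita free: 08:00-08:45, 14:45-18:00 (invert busy blocks within the working day).
Luca free: 08:15-08:45, 13:30-17:00, 17:45-18:00.
Callum: not fully free for 13:30-14:45. Gita: not fully free for 13:30-14:45. Luca: free for 13:30-14:45.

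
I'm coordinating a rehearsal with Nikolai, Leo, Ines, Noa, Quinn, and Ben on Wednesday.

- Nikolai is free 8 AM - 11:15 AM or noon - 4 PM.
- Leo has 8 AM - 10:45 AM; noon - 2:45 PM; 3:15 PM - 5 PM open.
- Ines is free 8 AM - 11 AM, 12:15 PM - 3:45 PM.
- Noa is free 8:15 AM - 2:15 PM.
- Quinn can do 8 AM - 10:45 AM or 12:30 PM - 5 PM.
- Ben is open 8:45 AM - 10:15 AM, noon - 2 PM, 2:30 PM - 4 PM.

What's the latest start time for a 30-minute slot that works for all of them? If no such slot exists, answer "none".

13:30

Nikolai ∩ Leo: 08:00-10:45, 12:00-14:45, 15:15-16:00.
Nikolai ∩ Leo ∩ Ines: 08:00-10:45, 12:15-14:45, 15:15-15:45.
Nikolai ∩ Leo ∩ Ines ∩ Noa: 08:15-10:45, 12:15-14:15.
Nikolai ∩ Leo ∩ Ines ∩ Noa ∩ Quinn: 08:15-10:45, 12:30-14:15.
Nikolai ∩ Leo ∩ Ines ∩ Noa ∩ Quinn ∩ Ben: 08:45-10:15, 12:30-14:00.
The last common window of at least 30 minutes is 12:30-14:00; a 30-minute meeting can start as late as 13:30 and still end by 14:00.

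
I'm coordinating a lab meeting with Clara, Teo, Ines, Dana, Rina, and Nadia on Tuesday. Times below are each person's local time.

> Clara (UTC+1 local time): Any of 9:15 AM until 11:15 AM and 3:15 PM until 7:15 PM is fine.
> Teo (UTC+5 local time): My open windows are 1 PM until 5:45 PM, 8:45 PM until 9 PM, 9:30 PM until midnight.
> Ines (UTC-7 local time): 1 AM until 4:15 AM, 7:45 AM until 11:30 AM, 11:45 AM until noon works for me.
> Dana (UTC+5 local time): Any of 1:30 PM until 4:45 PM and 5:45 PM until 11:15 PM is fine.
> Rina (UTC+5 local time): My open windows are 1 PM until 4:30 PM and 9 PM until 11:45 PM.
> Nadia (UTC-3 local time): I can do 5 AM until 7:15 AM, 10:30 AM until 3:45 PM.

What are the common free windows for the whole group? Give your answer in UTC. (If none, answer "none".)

08:30-10:15, 16:30-18:15

Clara in UTC: 08:15-10:15, 14:15-18:15 (subtract 1h to convert from UTC+1).
Teo in UTC: 08:00-12:45, 15:45-16:00, 16:30-19:00 (subtract 5h to convert from UTC+5).
Ines in UTC: 08:00-11:15, 14:45-18:30, 18:45-19:00 (add 7h to convert from UTC-7).
Dana in UTC: 08:30-11:45, 12:45-18:15 (subtract 5h to convert from UTC+5).
Rina in UTC: 08:00-11:30, 16:00-18:45 (subtract 5h to convert from UTC+5).
Nadia in UTC: 08:00-10:15, 13:30-18:45 (add 3h to convert from UTC-3).
Clara ∩ Teo: 08:15-10:15, 15:45-16:00, 16:30-18:15.
Clara ∩ Teo ∩ Ines: 08:15-10:15, 15:45-16:00, 16:30-18:15.
Clara ∩ Teo ∩ Ines ∩ Dana: 08:30-10:15, 15:45-16:00, 16:30-18:15.
Clara ∩ Teo ∩ Ines ∩ Dana ∩ Rina: 08:30-10:15, 16:30-18:15.
Clara ∩ Teo ∩ Ines ∩ Dana ∩ Rina ∩ Nadia: 08:30-10:15, 16:30-18:15.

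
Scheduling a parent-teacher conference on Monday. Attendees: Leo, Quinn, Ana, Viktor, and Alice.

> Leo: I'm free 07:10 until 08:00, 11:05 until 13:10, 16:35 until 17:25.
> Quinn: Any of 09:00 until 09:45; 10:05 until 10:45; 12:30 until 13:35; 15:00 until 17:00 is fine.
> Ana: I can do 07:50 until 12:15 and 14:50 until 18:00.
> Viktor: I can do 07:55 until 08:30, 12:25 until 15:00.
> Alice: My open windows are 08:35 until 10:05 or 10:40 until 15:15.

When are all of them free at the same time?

Leo ∩ Quinn: 12:30-13:10, 16:35-17:00.
Leo ∩ Quinn ∩ Ana: 16:35-17:00.
Leo ∩ Quinn ∩ Ana ∩ Viktor: ∅.
Leo ∩ Quinn ∩ Ana ∩ Viktor ∩ Alice: ∅.
There is no time when everyone is free.

none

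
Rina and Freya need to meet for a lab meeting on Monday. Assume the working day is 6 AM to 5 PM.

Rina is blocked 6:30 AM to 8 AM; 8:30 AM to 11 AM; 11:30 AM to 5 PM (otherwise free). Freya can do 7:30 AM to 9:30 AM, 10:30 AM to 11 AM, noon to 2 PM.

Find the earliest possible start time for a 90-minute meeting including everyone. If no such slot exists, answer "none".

none

Rina free: 06:00-06:30, 08:00-08:30, 11:00-11:30 (invert busy blocks within the working day).
Freya free: 07:30-09:30, 10:30-11:00, 12:00-14:00.
Rina ∩ Freya: 08:00-08:30.
No common window is at least 90 minutes long.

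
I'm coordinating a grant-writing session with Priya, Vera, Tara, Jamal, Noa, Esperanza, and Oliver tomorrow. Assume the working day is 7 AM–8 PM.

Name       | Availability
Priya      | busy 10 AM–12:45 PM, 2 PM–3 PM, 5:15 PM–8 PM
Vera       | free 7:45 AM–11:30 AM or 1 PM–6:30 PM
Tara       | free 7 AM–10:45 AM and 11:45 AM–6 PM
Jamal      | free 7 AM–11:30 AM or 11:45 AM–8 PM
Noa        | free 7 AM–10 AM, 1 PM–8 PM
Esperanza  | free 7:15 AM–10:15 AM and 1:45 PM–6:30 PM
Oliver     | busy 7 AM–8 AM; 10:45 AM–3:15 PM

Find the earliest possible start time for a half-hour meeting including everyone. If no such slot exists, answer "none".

Priya free: 07:00-10:00, 12:45-14:00, 15:00-17:15 (invert busy blocks within the working day).
Vera free: 07:45-11:30, 13:00-18:30.
Tara free: 07:00-10:45, 11:45-18:00.
Jamal free: 07:00-11:30, 11:45-20:00.
Noa free: 07:00-10:00, 13:00-20:00.
Esperanza free: 07:15-10:15, 13:45-18:30.
Oliver free: 08:00-10:45, 15:15-20:00 (invert busy blocks within the working day).
Priya ∩ Vera: 07:45-10:00, 13:00-14:00, 15:00-17:15.
Priya ∩ Vera ∩ Tara: 07:45-10:00, 13:00-14:00, 15:00-17:15.
Priya ∩ Vera ∩ Tara ∩ Jamal: 07:45-10:00, 13:00-14:00, 15:00-17:15.
Priya ∩ Vera ∩ Tara ∩ Jamal ∩ Noa: 07:45-10:00, 13:00-14:00, 15:00-17:15.
Priya ∩ Vera ∩ Tara ∩ Jamal ∩ Noa ∩ Esperanza: 07:45-10:00, 13:45-14:00, 15:00-17:15.
Priya ∩ Vera ∩ Tara ∩ Jamal ∩ Noa ∩ Esperanza ∩ Oliver: 08:00-10:00, 15:15-17:15.
The first common window of at least 30 minutes is 08:00-10:00, so the earliest start is 08:00.

08:00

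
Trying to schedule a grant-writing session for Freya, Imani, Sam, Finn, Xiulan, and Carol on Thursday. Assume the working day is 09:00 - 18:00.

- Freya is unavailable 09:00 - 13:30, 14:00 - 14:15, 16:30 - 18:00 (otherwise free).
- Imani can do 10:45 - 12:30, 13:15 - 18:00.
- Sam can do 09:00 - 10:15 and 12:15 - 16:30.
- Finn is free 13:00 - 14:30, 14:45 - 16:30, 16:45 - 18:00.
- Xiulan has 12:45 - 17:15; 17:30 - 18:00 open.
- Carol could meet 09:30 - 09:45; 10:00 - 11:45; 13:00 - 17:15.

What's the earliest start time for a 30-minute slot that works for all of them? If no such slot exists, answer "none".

13:30

Freya free: 13:30-14:00, 14:15-16:30 (invert busy blocks within the working day).
Imani free: 10:45-12:30, 13:15-18:00.
Sam free: 09:00-10:15, 12:15-16:30.
Finn free: 13:00-14:30, 14:45-16:30, 16:45-18:00.
Xiulan free: 12:45-17:15, 17:30-18:00.
Carol free: 09:30-09:45, 10:00-11:45, 13:00-17:15.
Freya ∩ Imani: 13:30-14:00, 14:15-16:30.
Freya ∩ Imani ∩ Sam: 13:30-14:00, 14:15-16:30.
Freya ∩ Imani ∩ Sam ∩ Finn: 13:30-14:00, 14:15-14:30, 14:45-16:30.
Freya ∩ Imani ∩ Sam ∩ Finn ∩ Xiulan: 13:30-14:00, 14:15-14:30, 14:45-16:30.
Freya ∩ Imani ∩ Sam ∩ Finn ∩ Xiulan ∩ Carol: 13:30-14:00, 14:15-14:30, 14:45-16:30.
So the common availability across everyone is 13:30-14:00, 14:15-14:30, 14:45-16:30.
The first common window of at least 30 minutes is 13:30-14:00, so the earliest start is 13:30.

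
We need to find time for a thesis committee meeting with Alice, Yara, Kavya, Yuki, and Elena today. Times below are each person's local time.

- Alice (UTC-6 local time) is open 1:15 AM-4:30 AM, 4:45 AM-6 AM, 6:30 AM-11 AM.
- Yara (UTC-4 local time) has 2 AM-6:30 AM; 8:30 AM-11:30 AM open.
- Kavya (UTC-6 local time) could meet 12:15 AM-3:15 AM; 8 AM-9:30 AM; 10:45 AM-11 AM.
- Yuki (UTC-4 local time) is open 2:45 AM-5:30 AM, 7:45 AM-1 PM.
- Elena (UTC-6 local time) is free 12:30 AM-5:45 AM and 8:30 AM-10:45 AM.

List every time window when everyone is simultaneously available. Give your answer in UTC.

Alice in UTC: 07:15-10:30, 10:45-12:00, 12:30-17:00 (add 6h to convert from UTC-6).
Yara in UTC: 06:00-10:30, 12:30-15:30 (add 4h to convert from UTC-4).
Kavya in UTC: 06:15-09:15, 14:00-15:30, 16:45-17:00 (add 6h to convert from UTC-6).
Yuki in UTC: 06:45-09:30, 11:45-17:00 (add 4h to convert from UTC-4).
Elena in UTC: 06:30-11:45, 14:30-16:45 (add 6h to convert from UTC-6).
Alice ∩ Yara: 07:15-10:30, 12:30-15:30.
Alice ∩ Yara ∩ Kavya: 07:15-09:15, 14:00-15:30.
Alice ∩ Yara ∩ Kavya ∩ Yuki: 07:15-09:15, 14:00-15:30.
Alice ∩ Yara ∩ Kavya ∩ Yuki ∩ Elena: 07:15-09:15, 14:30-15:30.

07:15-09:15, 14:30-15:30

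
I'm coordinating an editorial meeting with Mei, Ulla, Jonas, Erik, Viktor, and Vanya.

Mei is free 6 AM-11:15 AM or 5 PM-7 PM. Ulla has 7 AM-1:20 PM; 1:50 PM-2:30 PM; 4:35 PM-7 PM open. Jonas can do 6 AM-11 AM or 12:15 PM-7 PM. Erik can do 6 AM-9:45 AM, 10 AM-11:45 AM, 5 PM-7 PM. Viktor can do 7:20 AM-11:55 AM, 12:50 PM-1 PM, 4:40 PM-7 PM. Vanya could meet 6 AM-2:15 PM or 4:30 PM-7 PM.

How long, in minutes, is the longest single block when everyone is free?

145

Mei ∩ Ulla: 07:00-11:15, 17:00-19:00.
Mei ∩ Ulla ∩ Jonas: 07:00-11:00, 17:00-19:00.
Mei ∩ Ulla ∩ Jonas ∩ Erik: 07:00-09:45, 10:00-11:00, 17:00-19:00.
Mei ∩ Ulla ∩ Jonas ∩ Erik ∩ Viktor: 07:20-09:45, 10:00-11:00, 17:00-19:00.
Mei ∩ Ulla ∩ Jonas ∩ Erik ∩ Viktor ∩ Vanya: 07:20-09:45, 10:00-11:00, 17:00-19:00.
The longest is 07:20-09:45 at 145 minutes.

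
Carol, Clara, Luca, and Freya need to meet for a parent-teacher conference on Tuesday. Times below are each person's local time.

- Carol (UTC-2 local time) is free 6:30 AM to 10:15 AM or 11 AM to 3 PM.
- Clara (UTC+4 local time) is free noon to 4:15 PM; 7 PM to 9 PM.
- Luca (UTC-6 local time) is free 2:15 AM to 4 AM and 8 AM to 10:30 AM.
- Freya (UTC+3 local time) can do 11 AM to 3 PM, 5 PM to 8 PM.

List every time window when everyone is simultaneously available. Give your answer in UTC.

08:30-10:00, 15:00-16:30

Carol in UTC: 08:30-12:15, 13:00-17:00 (add 2h to convert from UTC-2).
Clara in UTC: 08:00-12:15, 15:00-17:00 (subtract 4h to convert from UTC+4).
Luca in UTC: 08:15-10:00, 14:00-16:30 (add 6h to convert from UTC-6).
Freya in UTC: 08:00-12:00, 14:00-17:00 (subtract 3h to convert from UTC+3).
Carol ∩ Clara: 08:30-12:15, 15:00-17:00.
Carol ∩ Clara ∩ Luca: 08:30-10:00, 15:00-16:30.
Carol ∩ Clara ∩ Luca ∩ Freya: 08:30-10:00, 15:00-16:30.
So the common availability across everyone is 08:30-10:00, 15:00-16:30.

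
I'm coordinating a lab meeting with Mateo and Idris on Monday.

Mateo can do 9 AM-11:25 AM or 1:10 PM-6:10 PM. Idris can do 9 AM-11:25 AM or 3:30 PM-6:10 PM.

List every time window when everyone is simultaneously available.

09:00-11:25, 15:30-18:10

Mateo ∩ Idris: 09:00-11:25, 15:30-18:10.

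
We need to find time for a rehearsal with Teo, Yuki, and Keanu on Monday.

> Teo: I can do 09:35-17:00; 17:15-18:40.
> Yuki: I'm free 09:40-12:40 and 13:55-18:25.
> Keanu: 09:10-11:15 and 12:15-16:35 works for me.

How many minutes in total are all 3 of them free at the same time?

Teo ∩ Yuki: 09:40-12:40, 13:55-17:00, 17:15-18:25.
Teo ∩ Yuki ∩ Keanu: 09:40-11:15, 12:15-12:40, 13:55-16:35.
So the common availability across everyone is 09:40-11:15, 12:15-12:40, 13:55-16:35.
Summing the common windows: 95 + 25 + 160 = 280 minutes.

280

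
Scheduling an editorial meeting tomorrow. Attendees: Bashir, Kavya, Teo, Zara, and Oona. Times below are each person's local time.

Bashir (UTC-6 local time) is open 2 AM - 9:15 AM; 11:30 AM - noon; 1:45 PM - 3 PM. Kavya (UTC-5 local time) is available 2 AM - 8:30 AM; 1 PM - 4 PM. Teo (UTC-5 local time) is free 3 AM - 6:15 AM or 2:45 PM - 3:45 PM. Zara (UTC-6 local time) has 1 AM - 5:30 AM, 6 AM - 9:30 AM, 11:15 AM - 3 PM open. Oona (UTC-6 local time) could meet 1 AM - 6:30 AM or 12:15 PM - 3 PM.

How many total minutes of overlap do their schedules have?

255

Bashir in UTC: 08:00-15:15, 17:30-18:00, 19:45-21:00 (add 6h to convert from UTC-6).
Kavya in UTC: 07:00-13:30, 18:00-21:00 (add 5h to convert from UTC-5).
Teo in UTC: 08:00-11:15, 19:45-20:45 (add 5h to convert from UTC-5).
Zara in UTC: 07:00-11:30, 12:00-15:30, 17:15-21:00 (add 6h to convert from UTC-6).
Oona in UTC: 07:00-12:30, 18:15-21:00 (add 6h to convert from UTC-6).
Bashir ∩ Kavya: 08:00-13:30, 19:45-21:00.
Bashir ∩ Kavya ∩ Teo: 08:00-11:15, 19:45-20:45.
Bashir ∩ Kavya ∩ Teo ∩ Zara: 08:00-11:15, 19:45-20:45.
Bashir ∩ Kavya ∩ Teo ∩ Zara ∩ Oona: 08:00-11:15, 19:45-20:45.
So the common availability across everyone is 08:00-11:15, 19:45-20:45.
Summing the common windows: 195 + 60 = 255 minutes.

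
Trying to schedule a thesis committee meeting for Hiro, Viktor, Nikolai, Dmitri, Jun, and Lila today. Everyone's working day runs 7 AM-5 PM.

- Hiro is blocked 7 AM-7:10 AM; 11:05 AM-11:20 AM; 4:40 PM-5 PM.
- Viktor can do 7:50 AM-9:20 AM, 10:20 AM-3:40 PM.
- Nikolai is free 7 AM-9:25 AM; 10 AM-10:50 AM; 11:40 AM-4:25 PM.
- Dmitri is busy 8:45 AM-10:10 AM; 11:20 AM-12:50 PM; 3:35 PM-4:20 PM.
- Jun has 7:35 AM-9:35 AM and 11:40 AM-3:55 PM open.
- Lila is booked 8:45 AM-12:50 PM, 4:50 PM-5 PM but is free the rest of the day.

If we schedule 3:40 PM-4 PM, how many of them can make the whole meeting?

3

Hiro free: 07:10-11:05, 11:20-16:40 (invert busy blocks within the working day).
Viktor free: 07:50-09:20, 10:20-15:40.
Nikolai free: 07:00-09:25, 10:00-10:50, 11:40-16:25.
Dmitri free: 07:00-08:45, 10:10-11:20, 12:50-15:35, 16:20-17:00 (invert busy blocks within the working day).
Jun free: 07:35-09:35, 11:40-15:55.
Lila free: 07:00-08:45, 12:50-16:50 (invert busy blocks within the working day).
Hiro, Nikolai, and Lila can make the full 15:40-16:00 slot — that's 3.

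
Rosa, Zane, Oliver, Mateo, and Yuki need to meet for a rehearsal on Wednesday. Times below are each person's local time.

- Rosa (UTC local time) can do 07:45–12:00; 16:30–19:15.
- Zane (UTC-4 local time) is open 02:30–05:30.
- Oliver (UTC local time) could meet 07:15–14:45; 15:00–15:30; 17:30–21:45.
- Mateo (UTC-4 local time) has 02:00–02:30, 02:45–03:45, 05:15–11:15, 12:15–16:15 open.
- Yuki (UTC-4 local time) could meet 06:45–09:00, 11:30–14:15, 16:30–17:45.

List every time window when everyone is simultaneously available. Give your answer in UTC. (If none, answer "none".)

Rosa in UTC: 07:45-12:00, 16:30-19:15.
Zane in UTC: 06:30-09:30 (add 4h to convert from UTC-4).
Oliver in UTC: 07:15-14:45, 15:00-15:30, 17:30-21:45.
Mateo in UTC: 06:00-06:30, 06:45-07:45, 09:15-15:15, 16:15-20:15 (add 4h to convert from UTC-4).
Yuki in UTC: 10:45-13:00, 15:30-18:15, 20:30-21:45 (add 4h to convert from UTC-4).
Rosa ∩ Zane: 07:45-09:30.
Rosa ∩ Zane ∩ Oliver: 07:45-09:30.
Rosa ∩ Zane ∩ Oliver ∩ Mateo: 09:15-09:30.
Rosa ∩ Zane ∩ Oliver ∩ Mateo ∩ Yuki: ∅.
There is no time when everyone is free.

none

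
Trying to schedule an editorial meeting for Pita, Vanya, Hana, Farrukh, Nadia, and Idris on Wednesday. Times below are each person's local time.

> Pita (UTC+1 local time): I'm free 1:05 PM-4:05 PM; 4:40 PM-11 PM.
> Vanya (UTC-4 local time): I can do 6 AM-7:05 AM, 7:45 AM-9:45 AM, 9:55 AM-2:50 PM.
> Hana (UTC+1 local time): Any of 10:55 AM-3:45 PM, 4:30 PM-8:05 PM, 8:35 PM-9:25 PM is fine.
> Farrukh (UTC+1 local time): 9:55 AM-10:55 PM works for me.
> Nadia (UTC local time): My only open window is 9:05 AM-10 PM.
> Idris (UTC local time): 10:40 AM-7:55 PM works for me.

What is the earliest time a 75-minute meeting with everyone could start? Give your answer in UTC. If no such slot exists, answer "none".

12:05

Pita in UTC: 12:05-15:05, 15:40-22:00 (subtract 1h to convert from UTC+1).
Vanya in UTC: 10:00-11:05, 11:45-13:45, 13:55-18:50 (add 4h to convert from UTC-4).
Hana in UTC: 09:55-14:45, 15:30-19:05, 19:35-20:25 (subtract 1h to convert from UTC+1).
Farrukh in UTC: 08:55-21:55 (subtract 1h to convert from UTC+1).
Nadia in UTC: 09:05-22:00.
Idris in UTC: 10:40-19:55.
Pita ∩ Vanya: 12:05-13:45, 13:55-15:05, 15:40-18:50.
Pita ∩ Vanya ∩ Hana: 12:05-13:45, 13:55-14:45, 15:40-18:50.
Pita ∩ Vanya ∩ Hana ∩ Farrukh: 12:05-13:45, 13:55-14:45, 15:40-18:50.
Pita ∩ Vanya ∩ Hana ∩ Farrukh ∩ Nadia: 12:05-13:45, 13:55-14:45, 15:40-18:50.
Pita ∩ Vanya ∩ Hana ∩ Farrukh ∩ Nadia ∩ Idris: 12:05-13:45, 13:55-14:45, 15:40-18:50.
The first common window of at least 75 minutes is 12:05-13:45, so the earliest start is 12:05.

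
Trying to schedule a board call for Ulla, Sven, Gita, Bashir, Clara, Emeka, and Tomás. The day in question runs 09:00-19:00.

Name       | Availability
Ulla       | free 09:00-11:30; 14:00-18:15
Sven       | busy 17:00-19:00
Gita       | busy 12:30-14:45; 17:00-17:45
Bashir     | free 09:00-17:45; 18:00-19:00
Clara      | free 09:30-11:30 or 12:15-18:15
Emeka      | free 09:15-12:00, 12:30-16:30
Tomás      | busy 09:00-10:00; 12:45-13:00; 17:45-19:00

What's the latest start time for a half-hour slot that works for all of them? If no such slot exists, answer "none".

16:00

Ulla free: 09:00-11:30, 14:00-18:15.
Sven free: 09:00-17:00 (invert busy blocks within the working day).
Gita free: 09:00-12:30, 14:45-17:00, 17:45-19:00 (invert busy blocks within the working day).
Bashir free: 09:00-17:45, 18:00-19:00.
Clara free: 09:30-11:30, 12:15-18:15.
Emeka free: 09:15-12:00, 12:30-16:30.
Tomás free: 10:00-12:45, 13:00-17:45 (invert busy blocks within the working day).
Ulla ∩ Sven: 09:00-11:30, 14:00-17:00.
Ulla ∩ Sven ∩ Gita: 09:00-11:30, 14:45-17:00.
Ulla ∩ Sven ∩ Gita ∩ Bashir: 09:00-11:30, 14:45-17:00.
Ulla ∩ Sven ∩ Gita ∩ Bashir ∩ Clara: 09:30-11:30, 14:45-17:00.
Ulla ∩ Sven ∩ Gita ∩ Bashir ∩ Clara ∩ Emeka: 09:30-11:30, 14:45-16:30.
Ulla ∩ Sven ∩ Gita ∩ Bashir ∩ Clara ∩ Emeka ∩ Tomás: 10:00-11:30, 14:45-16:30.
The last common window of at least 30 minutes is 14:45-16:30; a 30-minute meeting can start as late as 16:00 and still end by 16:30.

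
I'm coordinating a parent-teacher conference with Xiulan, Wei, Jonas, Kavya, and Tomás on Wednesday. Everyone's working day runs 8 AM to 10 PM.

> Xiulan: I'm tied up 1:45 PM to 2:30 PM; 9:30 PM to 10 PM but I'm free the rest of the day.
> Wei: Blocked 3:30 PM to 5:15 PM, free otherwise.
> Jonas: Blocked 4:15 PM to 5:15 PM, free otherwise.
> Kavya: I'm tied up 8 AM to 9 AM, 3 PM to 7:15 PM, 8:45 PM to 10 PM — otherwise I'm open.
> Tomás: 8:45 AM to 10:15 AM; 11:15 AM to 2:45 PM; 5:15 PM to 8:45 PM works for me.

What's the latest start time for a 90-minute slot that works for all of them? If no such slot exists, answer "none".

19:15

Xiulan free: 08:00-13:45, 14:30-21:30 (invert busy blocks within the working day).
Wei free: 08:00-15:30, 17:15-22:00 (invert busy blocks within the working day).
Jonas free: 08:00-16:15, 17:15-22:00 (invert busy blocks within the working day).
Kavya free: 09:00-15:00, 19:15-20:45 (invert busy blocks within the working day).
Tomás free: 08:45-10:15, 11:15-14:45, 17:15-20:45.
Xiulan ∩ Wei: 08:00-13:45, 14:30-15:30, 17:15-21:30.
Xiulan ∩ Wei ∩ Jonas: 08:00-13:45, 14:30-15:30, 17:15-21:30.
Xiulan ∩ Wei ∩ Jonas ∩ Kavya: 09:00-13:45, 14:30-15:00, 19:15-20:45.
Xiulan ∩ Wei ∩ Jonas ∩ Kavya ∩ Tomás: 09:00-10:15, 11:15-13:45, 14:30-14:45, 19:15-20:45.
The last common window of at least 90 minutes is 19:15-20:45; a 90-minute meeting can start as late as 19:15 and still end by 20:45.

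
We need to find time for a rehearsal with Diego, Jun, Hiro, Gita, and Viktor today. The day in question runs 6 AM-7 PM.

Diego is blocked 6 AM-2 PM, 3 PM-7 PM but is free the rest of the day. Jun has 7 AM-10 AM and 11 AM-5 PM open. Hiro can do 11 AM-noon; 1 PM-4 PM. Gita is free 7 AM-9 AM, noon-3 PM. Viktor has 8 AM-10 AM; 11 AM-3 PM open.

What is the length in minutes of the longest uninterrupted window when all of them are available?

60

Diego free: 14:00-15:00 (invert busy blocks within the working day).
Jun free: 07:00-10:00, 11:00-17:00.
Hiro free: 11:00-12:00, 13:00-16:00.
Gita free: 07:00-09:00, 12:00-15:00.
Viktor free: 08:00-10:00, 11:00-15:00.
Diego ∩ Jun: 14:00-15:00.
Diego ∩ Jun ∩ Hiro: 14:00-15:00.
Diego ∩ Jun ∩ Hiro ∩ Gita: 14:00-15:00.
Diego ∩ Jun ∩ Hiro ∩ Gita ∩ Viktor: 14:00-15:00.
The longest is 14:00-15:00 at 60 minutes.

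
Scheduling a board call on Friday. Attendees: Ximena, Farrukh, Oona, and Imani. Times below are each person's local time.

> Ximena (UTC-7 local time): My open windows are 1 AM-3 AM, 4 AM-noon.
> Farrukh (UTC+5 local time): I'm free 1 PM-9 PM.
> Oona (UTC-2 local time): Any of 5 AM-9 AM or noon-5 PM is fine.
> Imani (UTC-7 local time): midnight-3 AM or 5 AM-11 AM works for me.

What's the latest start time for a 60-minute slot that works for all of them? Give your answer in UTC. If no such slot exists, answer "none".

Ximena in UTC: 08:00-10:00, 11:00-19:00 (add 7h to convert from UTC-7).
Farrukh in UTC: 08:00-16:00 (subtract 5h to convert from UTC+5).
Oona in UTC: 07:00-11:00, 14:00-19:00 (add 2h to convert from UTC-2).
Imani in UTC: 07:00-10:00, 12:00-18:00 (add 7h to convert from UTC-7).
Ximena ∩ Farrukh: 08:00-10:00, 11:00-16:00.
Ximena ∩ Farrukh ∩ Oona: 08:00-10:00, 14:00-16:00.
Ximena ∩ Farrukh ∩ Oona ∩ Imani: 08:00-10:00, 14:00-16:00.
Those are the intersection windows.
The last common window of at least 60 minutes is 14:00-16:00; a 60-minute meeting can start as late as 15:00 and still end by 16:00.

15:00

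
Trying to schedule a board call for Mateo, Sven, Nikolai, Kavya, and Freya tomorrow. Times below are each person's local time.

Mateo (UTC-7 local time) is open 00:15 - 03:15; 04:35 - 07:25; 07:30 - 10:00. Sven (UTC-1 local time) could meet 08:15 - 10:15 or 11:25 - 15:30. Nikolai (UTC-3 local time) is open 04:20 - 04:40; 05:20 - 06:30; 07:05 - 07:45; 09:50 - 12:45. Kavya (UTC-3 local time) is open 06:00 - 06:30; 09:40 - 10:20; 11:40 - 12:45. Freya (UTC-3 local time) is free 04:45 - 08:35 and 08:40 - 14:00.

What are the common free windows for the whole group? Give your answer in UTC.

09:15-09:30, 12:50-13:20, 14:40-15:45

Mateo in UTC: 07:15-10:15, 11:35-14:25, 14:30-17:00 (add 7h to convert from UTC-7).
Sven in UTC: 09:15-11:15, 12:25-16:30 (add 1h to convert from UTC-1).
Nikolai in UTC: 07:20-07:40, 08:20-09:30, 10:05-10:45, 12:50-15:45 (add 3h to convert from UTC-3).
Kavya in UTC: 09:00-09:30, 12:40-13:20, 14:40-15:45 (add 3h to convert from UTC-3).
Freya in UTC: 07:45-11:35, 11:40-17:00 (add 3h to convert from UTC-3).
Mateo ∩ Sven: 09:15-10:15, 12:25-14:25, 14:30-16:30.
Mateo ∩ Sven ∩ Nikolai: 09:15-09:30, 10:05-10:15, 12:50-14:25, 14:30-15:45.
Mateo ∩ Sven ∩ Nikolai ∩ Kavya: 09:15-09:30, 12:50-13:20, 14:40-15:45.
Mateo ∩ Sven ∩ Nikolai ∩ Kavya ∩ Freya: 09:15-09:30, 12:50-13:20, 14:40-15:45.
So the common availability across everyone is 09:15-09:30, 12:50-13:20, 14:40-15:45.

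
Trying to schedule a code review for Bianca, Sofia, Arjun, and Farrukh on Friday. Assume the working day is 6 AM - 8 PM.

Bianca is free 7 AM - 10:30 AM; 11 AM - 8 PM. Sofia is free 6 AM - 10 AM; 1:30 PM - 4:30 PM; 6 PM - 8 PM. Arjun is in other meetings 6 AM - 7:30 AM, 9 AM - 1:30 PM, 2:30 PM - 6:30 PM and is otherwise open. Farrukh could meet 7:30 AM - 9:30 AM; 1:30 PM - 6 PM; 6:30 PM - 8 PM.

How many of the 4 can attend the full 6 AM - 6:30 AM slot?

Bianca free: 07:00-10:30, 11:00-20:00.
Sofia free: 06:00-10:00, 13:30-16:30, 18:00-20:00.
Arjun free: 07:30-09:00, 13:30-14:30, 18:30-20:00 (invert busy blocks within the working day).
Farrukh free: 07:30-09:30, 13:30-18:00, 18:30-20:00.
Sofia can make the full 06:00-06:30 slot — that's 1.

1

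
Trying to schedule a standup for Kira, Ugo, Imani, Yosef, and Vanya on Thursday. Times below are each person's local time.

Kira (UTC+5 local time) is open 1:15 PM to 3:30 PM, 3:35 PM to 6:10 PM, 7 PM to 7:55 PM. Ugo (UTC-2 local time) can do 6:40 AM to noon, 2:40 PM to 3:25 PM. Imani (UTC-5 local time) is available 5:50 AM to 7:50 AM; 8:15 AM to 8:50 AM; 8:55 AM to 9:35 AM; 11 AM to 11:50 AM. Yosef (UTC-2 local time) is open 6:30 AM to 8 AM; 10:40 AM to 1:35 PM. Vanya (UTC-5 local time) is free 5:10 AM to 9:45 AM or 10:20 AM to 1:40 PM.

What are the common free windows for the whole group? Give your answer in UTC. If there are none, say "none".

Kira in UTC: 08:15-10:30, 10:35-13:10, 14:00-14:55 (subtract 5h to convert from UTC+5).
Ugo in UTC: 08:40-14:00, 16:40-17:25 (add 2h to convert from UTC-2).
Imani in UTC: 10:50-12:50, 13:15-13:50, 13:55-14:35, 16:00-16:50 (add 5h to convert from UTC-5).
Yosef in UTC: 08:30-10:00, 12:40-15:35 (add 2h to convert from UTC-2).
Vanya in UTC: 10:10-14:45, 15:20-18:40 (add 5h to convert from UTC-5).
Kira ∩ Ugo: 08:40-10:30, 10:35-13:10.
Kira ∩ Ugo ∩ Imani: 10:50-12:50.
Kira ∩ Ugo ∩ Imani ∩ Yosef: 12:40-12:50.
Kira ∩ Ugo ∩ Imani ∩ Yosef ∩ Vanya: 12:40-12:50.
So the common availability across everyone is 12:40-12:50.

12:40-12:50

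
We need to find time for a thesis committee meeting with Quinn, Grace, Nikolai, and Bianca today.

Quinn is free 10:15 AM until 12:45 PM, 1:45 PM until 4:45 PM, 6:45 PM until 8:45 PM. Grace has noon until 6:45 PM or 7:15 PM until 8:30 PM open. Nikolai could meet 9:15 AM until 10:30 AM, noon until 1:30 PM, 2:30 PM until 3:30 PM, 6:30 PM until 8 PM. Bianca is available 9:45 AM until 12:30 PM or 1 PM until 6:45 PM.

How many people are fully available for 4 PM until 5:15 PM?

Grace and Bianca can make the full 16:00-17:15 slot — that's 2.

2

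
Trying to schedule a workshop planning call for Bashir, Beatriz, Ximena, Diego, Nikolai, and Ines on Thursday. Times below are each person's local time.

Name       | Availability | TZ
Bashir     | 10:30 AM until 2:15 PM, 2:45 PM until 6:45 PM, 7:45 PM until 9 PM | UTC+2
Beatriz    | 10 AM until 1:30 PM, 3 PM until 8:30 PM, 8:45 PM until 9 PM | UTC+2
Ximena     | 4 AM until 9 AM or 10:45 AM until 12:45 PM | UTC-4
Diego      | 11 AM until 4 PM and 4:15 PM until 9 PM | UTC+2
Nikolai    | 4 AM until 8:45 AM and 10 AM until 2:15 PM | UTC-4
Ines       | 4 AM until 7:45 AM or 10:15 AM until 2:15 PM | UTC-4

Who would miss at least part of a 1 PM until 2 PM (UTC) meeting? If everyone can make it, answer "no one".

Ines, Nikolai, Ximena

Bashir in UTC: 08:30-12:15, 12:45-16:45, 17:45-19:00 (subtract 2h to convert from UTC+2).
Beatriz in UTC: 08:00-11:30, 13:00-18:30, 18:45-19:00 (subtract 2h to convert from UTC+2).
Ximena in UTC: 08:00-13:00, 14:45-16:45 (add 4h to convert from UTC-4).
Diego in UTC: 09:00-14:00, 14:15-19:00 (subtract 2h to convert from UTC+2).
Nikolai in UTC: 08:00-12:45, 14:00-18:15 (add 4h to convert from UTC-4).
Ines in UTC: 08:00-11:45, 14:15-18:15 (add 4h to convert from UTC-4).
Bashir: free for 13:00-14:00. Beatriz: free for 13:00-14:00. Ximena: not fully free for 13:00-14:00. Diego: free for 13:00-14:00. Nikolai: not fully free for 13:00-14:00. Ines: not fully free for 13:00-14:00.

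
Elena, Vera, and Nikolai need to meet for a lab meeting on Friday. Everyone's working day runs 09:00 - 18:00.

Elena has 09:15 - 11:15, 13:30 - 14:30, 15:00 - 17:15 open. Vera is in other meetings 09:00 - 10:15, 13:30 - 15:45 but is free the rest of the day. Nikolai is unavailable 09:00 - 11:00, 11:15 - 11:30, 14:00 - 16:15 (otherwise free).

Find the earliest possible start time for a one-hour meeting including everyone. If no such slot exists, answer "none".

Elena free: 09:15-11:15, 13:30-14:30, 15:00-17:15.
Vera free: 10:15-13:30, 15:45-18:00 (invert busy blocks within the working day).
Nikolai free: 11:00-11:15, 11:30-14:00, 16:15-18:00 (invert busy blocks within the working day).
Elena ∩ Vera: 10:15-11:15, 15:45-17:15.
Elena ∩ Vera ∩ Nikolai: 11:00-11:15, 16:15-17:15.
So the common availability across everyone is 11:00-11:15, 16:15-17:15.
The first common window of at least 60 minutes is 16:15-17:15, so the earliest start is 16:15.

16:15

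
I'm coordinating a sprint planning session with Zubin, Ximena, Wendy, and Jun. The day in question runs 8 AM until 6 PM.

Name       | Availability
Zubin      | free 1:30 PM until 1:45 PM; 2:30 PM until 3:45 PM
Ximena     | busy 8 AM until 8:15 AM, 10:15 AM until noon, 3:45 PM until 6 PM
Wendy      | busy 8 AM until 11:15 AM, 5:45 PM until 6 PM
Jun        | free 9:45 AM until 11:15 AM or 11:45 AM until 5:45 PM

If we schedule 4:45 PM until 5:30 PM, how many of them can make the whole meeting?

2

Zubin free: 13:30-13:45, 14:30-15:45.
Ximena free: 08:15-10:15, 12:00-15:45 (invert busy blocks within the working day).
Wendy free: 11:15-17:45 (invert busy blocks within the working day).
Jun free: 09:45-11:15, 11:45-17:45.
Wendy and Jun can make the full 16:45-17:30 slot — that's 2.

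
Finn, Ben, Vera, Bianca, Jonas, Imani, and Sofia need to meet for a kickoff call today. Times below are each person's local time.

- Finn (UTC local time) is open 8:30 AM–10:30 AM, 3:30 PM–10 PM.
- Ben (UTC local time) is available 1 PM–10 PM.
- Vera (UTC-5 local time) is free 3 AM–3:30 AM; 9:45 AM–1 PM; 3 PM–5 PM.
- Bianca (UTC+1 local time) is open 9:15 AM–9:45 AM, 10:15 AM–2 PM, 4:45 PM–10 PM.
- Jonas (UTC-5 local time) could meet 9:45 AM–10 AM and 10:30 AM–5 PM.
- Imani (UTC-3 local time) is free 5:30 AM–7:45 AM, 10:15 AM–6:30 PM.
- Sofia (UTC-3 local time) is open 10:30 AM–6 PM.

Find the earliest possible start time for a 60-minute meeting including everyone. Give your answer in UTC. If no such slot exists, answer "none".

Finn in UTC: 08:30-10:30, 15:30-22:00.
Ben in UTC: 13:00-22:00.
Vera in UTC: 08:00-08:30, 14:45-18:00, 20:00-22:00 (add 5h to convert from UTC-5).
Bianca in UTC: 08:15-08:45, 09:15-13:00, 15:45-21:00 (subtract 1h to convert from UTC+1).
Jonas in UTC: 14:45-15:00, 15:30-22:00 (add 5h to convert from UTC-5).
Imani in UTC: 08:30-10:45, 13:15-21:30 (add 3h to convert from UTC-3).
Sofia in UTC: 13:30-21:00 (add 3h to convert from UTC-3).
Finn ∩ Ben: 15:30-22:00.
Finn ∩ Ben ∩ Vera: 15:30-18:00, 20:00-22:00.
Finn ∩ Ben ∩ Vera ∩ Bianca: 15:45-18:00, 20:00-21:00.
Finn ∩ Ben ∩ Vera ∩ Bianca ∩ Jonas: 15:45-18:00, 20:00-21:00.
Finn ∩ Ben ∩ Vera ∩ Bianca ∩ Jonas ∩ Imani: 15:45-18:00, 20:00-21:00.
Finn ∩ Ben ∩ Vera ∩ Bianca ∩ Jonas ∩ Imani ∩ Sofia: 15:45-18:00, 20:00-21:00.
So the common availability across everyone is 15:45-18:00, 20:00-21:00.
The first common window of at least 60 minutes is 15:45-18:00, so the earliest start is 15:45.

15:45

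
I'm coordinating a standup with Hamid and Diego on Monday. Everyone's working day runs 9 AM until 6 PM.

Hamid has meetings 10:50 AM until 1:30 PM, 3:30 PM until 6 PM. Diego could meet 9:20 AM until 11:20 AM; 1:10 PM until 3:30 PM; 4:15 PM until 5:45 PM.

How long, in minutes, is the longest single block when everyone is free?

120

Hamid free: 09:00-10:50, 13:30-15:30 (invert busy blocks within the working day).
Diego free: 09:20-11:20, 13:10-15:30, 16:15-17:45.
Hamid ∩ Diego: 09:20-10:50, 13:30-15:30.
The longest is 13:30-15:30 at 120 minutes.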